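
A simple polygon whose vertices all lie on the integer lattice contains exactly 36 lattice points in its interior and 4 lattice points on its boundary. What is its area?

By Pick's theorem, A = I + B/2 − 1 = 36 + 4/2 − 1 = 37.

37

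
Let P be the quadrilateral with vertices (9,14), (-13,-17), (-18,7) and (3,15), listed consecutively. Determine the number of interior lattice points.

375

By the shoelace formula, twice the signed area is |[9·(-17) − (-13)·14] + [(-13)·7 − (-18)·(-17)] + [(-18)·15 − 3·7] + [3·14 − 9·15]| = 752, so the area is 376.
Along each edge there are gcd(|Δx|,|Δy|)+1 lattice points, so counting each shared vertex once the boundary has gcd(22,31) + gcd(5,24) + gcd(21,8) + gcd(6,1) = 1+1+1+1 = 4.
By Pick's theorem A = I + B/2 − 1, so I = 376 − 4/2 + 1 = 375.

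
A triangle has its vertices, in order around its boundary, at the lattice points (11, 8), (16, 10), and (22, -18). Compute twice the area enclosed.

152

The shoelace formula gives twice the area as |(11·10 − 16·8) + (16·(-18) − 22·10) + (22·8 − 11·(-18))| = 152, so the area is 76.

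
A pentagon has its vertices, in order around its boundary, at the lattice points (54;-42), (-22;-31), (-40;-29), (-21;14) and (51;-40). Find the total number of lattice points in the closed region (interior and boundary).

The shoelace formula gives twice the area as |(54·(-31) − (-22)·(-42)) + ((-22)·(-29) − (-40)·(-31)) + ((-40)·14 − (-21)·(-29)) + ((-21)·(-40) − 51·14) + (51·(-42) − 54·(-40))| = 4225, so the area is 2112.5.
Summing gcd(|Δx|,|Δy|) over the edges gives the boundary count: gcd(76,11) + gcd(18,2) + gcd(19,43) + gcd(72,54) + gcd(3,2) = 1+2+1+18+1 = 23.
Pick's theorem gives I = A − B/2 + 1 = 2112.5 − 23/2 + 1 = 2102, so the closed region contains I + B = 2102 + 23 = 2125 lattice points.

2125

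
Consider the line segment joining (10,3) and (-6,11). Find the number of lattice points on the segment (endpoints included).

9

The number of lattice points on a segment between lattice points is gcd(|Δx|,|Δy|) + 1 = gcd(16,8) + 1 = 8 + 1 = 9.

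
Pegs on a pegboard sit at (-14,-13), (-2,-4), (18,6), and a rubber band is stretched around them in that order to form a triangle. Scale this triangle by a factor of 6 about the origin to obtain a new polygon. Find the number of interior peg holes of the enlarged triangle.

1039

Using the shoelace formula, 2A = |((-14)·(-4) − (-2)·(-13)) + ((-2)·6 − 18·(-4)) + (18·(-13) − (-14)·6)| = 60, so the area is 30.
The number of boundary lattice points is Σ gcd(|Δx|,|Δy|) = gcd(12,9) + gcd(20,10) + gcd(32,19) = 3+10+1 = 14.
Scaling by 6 multiplies the area by 6² = 36 (so the new area is 1080) and multiplies the boundary lattice-point count by 6, giving 84.
By Pick's theorem, the interior count of the dilated polygon is 1080 − 84/2 + 1 = 1039.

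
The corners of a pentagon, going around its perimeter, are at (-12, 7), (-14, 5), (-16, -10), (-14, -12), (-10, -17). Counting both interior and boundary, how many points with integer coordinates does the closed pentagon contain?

Using the shoelace formula, 2A = |[(-12)·5 − (-14)·7] + [(-14)·(-10) − (-16)·5] + [(-16)·(-12) − (-14)·(-10)] + [(-14)·(-17) − (-10)·(-12)] + [(-10)·7 − (-12)·(-17)]| = 154, so the area is 77.
Along each edge there are gcd(|Δx|,|Δy|)+1 lattice points, so counting each shared vertex once the boundary has gcd(2,2) + gcd(2,15) + gcd(2,2) + gcd(4,5) + gcd(2,24) = 2+1+2+1+2 = 8.
Pick's theorem gives I = A − B/2 + 1 = 77 − 8/2 + 1 = 74, so the closed region contains I + B = 74 + 8 = 82 lattice points.

82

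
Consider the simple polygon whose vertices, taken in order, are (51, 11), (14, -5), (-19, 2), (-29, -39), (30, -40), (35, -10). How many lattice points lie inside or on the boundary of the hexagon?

2330

The shoelace formula gives twice the area as |(51·(-5) − 14·11) + (14·2 − (-19)·(-5)) + ((-19)·(-39) − (-29)·2) + ((-29)·(-40) − 30·(-39)) + (30·(-10) − 35·(-40)) + (35·11 − 51·(-10))| = 4648, so the area is 2324.
The number of boundary lattice points is Σ gcd(|Δx|,|Δy|) = gcd(37,16) + gcd(33,7) + gcd(10,41) + gcd(59,1) + gcd(5,30) + gcd(16,21) = 1+1+1+1+5+1 = 10.
Pick's theorem gives I = A − B/2 + 1 = 2324 − 10/2 + 1 = 2320, so the closed region contains I + B = 2320 + 10 = 2330 lattice points.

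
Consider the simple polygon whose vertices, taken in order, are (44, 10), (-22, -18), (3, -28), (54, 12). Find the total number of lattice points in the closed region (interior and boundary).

By the shoelace formula, twice the signed area is |[44·(-18) − (-22)·10] + [(-22)·(-28) − 3·(-18)] + [3·12 − 54·(-28)] + [54·10 − 44·12]| = 1658, so the area is 829.
The number of boundary lattice points is Σ gcd(|Δx|,|Δy|) = gcd(66,28) + gcd(25,10) + gcd(51,40) + gcd(10,2) = 2+5+1+2 = 10.
Pick's theorem gives I = A − B/2 + 1 = 829 − 10/2 + 1 = 825, so the closed region contains I + B = 825 + 10 = 835 lattice points.

835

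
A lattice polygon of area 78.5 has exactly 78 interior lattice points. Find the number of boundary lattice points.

Pick's theorem gives A = I + B/2 − 1, so B = 2(A − I + 1) = 2(78.5 − 78 + 1) = 3.

3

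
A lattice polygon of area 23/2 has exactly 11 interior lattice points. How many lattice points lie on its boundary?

Pick's theorem gives A = I + B/2 − 1, so B = 2(A − I + 1) = 2(23/2 − 11 + 1) = 3.

3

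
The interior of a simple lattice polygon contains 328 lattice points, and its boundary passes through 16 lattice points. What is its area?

335

Pick's theorem states A = I + B/2 − 1, so A = 328 + 16/2 − 1 = 335.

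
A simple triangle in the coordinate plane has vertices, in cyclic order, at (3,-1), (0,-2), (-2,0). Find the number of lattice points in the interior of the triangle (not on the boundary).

3

The shoelace formula gives twice the area as |(3·(-2) − 0·(-1)) + (0·0 − (-2)·(-2)) + ((-2)·(-1) − 3·0)| = 8, so the area is 4.
Summing gcd(|Δx|,|Δy|) over the edges gives the boundary count: gcd(3,1) + gcd(2,2) + gcd(5,1) = 1+2+1 = 4.
By Pick's theorem A = I + B/2 − 1, so I = 4 − 4/2 + 1 = 3.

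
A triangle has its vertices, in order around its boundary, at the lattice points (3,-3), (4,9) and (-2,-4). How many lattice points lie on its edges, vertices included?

3

Summing gcd(|Δx|,|Δy|) over the edges gives the boundary count: gcd(1,12) + gcd(6,13) + gcd(5,1) = 1+1+1 = 3.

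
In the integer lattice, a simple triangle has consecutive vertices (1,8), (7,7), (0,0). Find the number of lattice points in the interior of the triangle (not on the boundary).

The shoelace formula gives twice the area as |(1·7 − 7·8) + (7·0 − 0·7) + (0·8 − 1·0)| = 49, so the area is 49/2.
The number of boundary lattice points is Σ gcd(|Δx|,|Δy|) = gcd(6,1) + gcd(7,7) + gcd(1,8) = 1+7+1 = 9.
Pick's theorem gives I = A − B/2 + 1 = 49/2 − 9/2 + 1 = 21.

21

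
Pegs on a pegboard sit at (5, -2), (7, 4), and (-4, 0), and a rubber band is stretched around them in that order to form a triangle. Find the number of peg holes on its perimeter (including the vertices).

The number of boundary lattice points is Σ gcd(|Δx|,|Δy|) = gcd(2,6) + gcd(11,4) + gcd(9,2) = 2+1+1 = 4.

4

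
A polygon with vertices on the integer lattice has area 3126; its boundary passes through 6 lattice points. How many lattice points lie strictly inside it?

From Pick's theorem, I = A − B/2 + 1 = 3126 − 6/2 + 1 = 3124.

3124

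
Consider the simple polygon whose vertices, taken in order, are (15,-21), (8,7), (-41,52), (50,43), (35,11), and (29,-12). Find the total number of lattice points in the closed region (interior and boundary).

2762

By the shoelace formula, twice the signed area is |[15·7 − 8·(-21)] + [8·52 − (-41)·7] + [(-41)·43 − 50·52] + [50·11 − 35·43] + [35·(-12) − 29·11] + [29·(-21) − 15·(-12)]| = 5510, so the area is 2755.
Along each edge there are gcd(|Δx|,|Δy|)+1 lattice points, so counting each shared vertex once the boundary has gcd(7,28) + gcd(49,45) + gcd(91,9) + gcd(15,32) + gcd(6,23) + gcd(14,9) = 7+1+1+1+1+1 = 12.
Pick's theorem gives I = A − B/2 + 1 = 2755 − 12/2 + 1 = 2750, so the closed region contains I + B = 2750 + 12 = 2762 lattice points.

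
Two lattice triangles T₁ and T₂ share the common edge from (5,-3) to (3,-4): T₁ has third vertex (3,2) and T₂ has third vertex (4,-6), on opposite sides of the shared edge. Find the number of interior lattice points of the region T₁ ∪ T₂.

The union is the simple quadrilateral with vertices (5,-3), (3,2), (3,-4), (4,-6) in order.
Using the shoelace formula, 2A = |(5·2 − 3·(-3)) + (3·(-4) − 3·2) + (3·(-6) − 4·(-4)) + (4·(-3) − 5·(-6))| = 17, so the area is 17/2.
Along each edge there are gcd(|Δx|,|Δy|)+1 lattice points, so counting each shared vertex once the boundary has gcd(2,5) + gcd(0,6) + gcd(1,2) + gcd(1,3) = 1+6+1+1 = 9.
By Pick's theorem I = A − B/2 + 1 = 17/2 − 9/2 + 1 = 5.

5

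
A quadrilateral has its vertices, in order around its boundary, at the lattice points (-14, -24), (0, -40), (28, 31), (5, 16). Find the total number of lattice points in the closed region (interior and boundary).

1042

By the shoelace formula, twice the signed area is |((-14)·(-40) − 0·(-24)) + (0·31 − 28·(-40)) + (28·16 − 5·31) + (5·(-24) − (-14)·16)| = 2077, so the area is 1038.5.
Along each edge there are gcd(|Δx|,|Δy|)+1 lattice points, so counting each shared vertex once the boundary has gcd(14,16) + gcd(28,71) + gcd(23,15) + gcd(19,40) = 2+1+1+1 = 5.
Pick's theorem gives I = A − B/2 + 1 = 1038.5 − 5/2 + 1 = 1037, so the closed region contains I + B = 1037 + 5 = 1042 lattice points.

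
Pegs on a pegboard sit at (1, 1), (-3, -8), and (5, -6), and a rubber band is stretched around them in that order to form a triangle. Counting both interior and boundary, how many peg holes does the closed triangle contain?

35

By the shoelace formula, twice the signed area is |[1·(-8) − (-3)·1] + [(-3)·(-6) − 5·(-8)] + [5·1 − 1·(-6)]| = 64, so the area is 32.
Summing gcd(|Δx|,|Δy|) over the edges gives the boundary count: gcd(4,9) + gcd(8,2) + gcd(4,7) = 1+2+1 = 4.
Pick's theorem gives I = A − B/2 + 1 = 32 − 4/2 + 1 = 31, so the closed region contains I + B = 31 + 4 = 35 lattice points.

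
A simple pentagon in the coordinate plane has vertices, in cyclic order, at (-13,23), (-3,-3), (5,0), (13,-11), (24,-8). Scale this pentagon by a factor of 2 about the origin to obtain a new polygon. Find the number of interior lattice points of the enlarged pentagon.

1347

The shoelace formula gives twice the area as |[(-13)·(-3) − (-3)·23] + [(-3)·0 − 5·(-3)] + [5·(-11) − 13·0] + [13·(-8) − 24·(-11)] + [24·23 − (-13)·(-8)]| = 676, so the area is 338.
Along each edge there are gcd(|Δx|,|Δy|)+1 lattice points, so counting each shared vertex once the boundary has gcd(10,26) + gcd(8,3) + gcd(8,11) + gcd(11,3) + gcd(37,31) = 2+1+1+1+1 = 6.
Scaling by 2 multiplies the area by 2² = 4 (so the new area is 1352) and multiplies the boundary lattice-point count by 2, giving 12.
By Pick's theorem, the interior count of the dilated polygon is 1352 − 12/2 + 1 = 1347.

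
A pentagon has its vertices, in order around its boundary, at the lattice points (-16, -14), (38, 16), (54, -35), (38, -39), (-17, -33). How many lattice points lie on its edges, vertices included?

13

Along each edge there are gcd(|Δx|,|Δy|)+1 lattice points, so counting each shared vertex once the boundary has gcd(54,30) + gcd(16,51) + gcd(16,4) + gcd(55,6) + gcd(1,19) = 6+1+4+1+1 = 13.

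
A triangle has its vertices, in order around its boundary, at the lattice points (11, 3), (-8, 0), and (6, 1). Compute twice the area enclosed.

23

The shoelace formula gives twice the area as |(11·0 − (-8)·3) + ((-8)·1 − 6·0) + (6·3 − 11·1)| = 23, so the area is 23/2.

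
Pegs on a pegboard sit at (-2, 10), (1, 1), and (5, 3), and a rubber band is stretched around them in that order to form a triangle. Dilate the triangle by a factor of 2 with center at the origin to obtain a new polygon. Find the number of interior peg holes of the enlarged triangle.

73

By the shoelace formula, twice the signed area is |((-2)·1 − 1·10) + (1·3 − 5·1) + (5·10 − (-2)·3)| = 42, so the area is 21.
The number of boundary lattice points is Σ gcd(|Δx|,|Δy|) = gcd(3,9) + gcd(4,2) + gcd(7,7) = 3+2+7 = 12.
Scaling by 2 multiplies the area by 2² = 4 (so the new area is 84) and multiplies the boundary lattice-point count by 2, giving 24.
By Pick's theorem, the interior count of the dilated polygon is 84 − 24/2 + 1 = 73.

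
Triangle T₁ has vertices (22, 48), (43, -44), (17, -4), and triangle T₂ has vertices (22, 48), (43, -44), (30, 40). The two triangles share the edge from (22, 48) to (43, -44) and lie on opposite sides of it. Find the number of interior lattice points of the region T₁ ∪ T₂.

1055

The union is the simple quadrilateral with vertices (22, 48), (17, -4), (43, -44), (30, 40) in order.
Using the shoelace formula, 2A = |(22·(-4) − 17·48) + (17·(-44) − 43·(-4)) + (43·40 − 30·(-44)) + (30·48 − 22·40)| = 2120, so the area is 1060.
Summing gcd(|Δx|,|Δy|) over the edges gives the boundary count: gcd(5,52) + gcd(26,40) + gcd(13,84) + gcd(8,8) = 1+2+1+8 = 12.
By Pick's theorem I = A − B/2 + 1 = 1060 − 12/2 + 1 = 1055.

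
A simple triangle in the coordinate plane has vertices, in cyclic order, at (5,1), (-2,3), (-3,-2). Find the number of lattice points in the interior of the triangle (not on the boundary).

18

Using the shoelace formula, 2A = |(5·3 − (-2)·1) + ((-2)·(-2) − (-3)·3) + ((-3)·1 − 5·(-2))| = 37, so the area is 18.5.
Along each edge there are gcd(|Δx|,|Δy|)+1 lattice points, so counting each shared vertex once the boundary has gcd(7,2) + gcd(1,5) + gcd(8,3) = 1+1+1 = 3.
Pick's theorem gives I = A − B/2 + 1 = 18.5 − 3/2 + 1 = 18.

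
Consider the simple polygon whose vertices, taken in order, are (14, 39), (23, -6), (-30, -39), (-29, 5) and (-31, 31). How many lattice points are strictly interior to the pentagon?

2857

By the shoelace formula, twice the signed area is |(14·(-6) − 23·39) + (23·(-39) − (-30)·(-6)) + ((-30)·5 − (-29)·(-39)) + ((-29)·31 − (-31)·5) + ((-31)·39 − 14·31)| = 5726, so the area is 2863.
Along each edge there are gcd(|Δx|,|Δy|)+1 lattice points, so counting each shared vertex once the boundary has gcd(9,45) + gcd(53,33) + gcd(1,44) + gcd(2,26) + gcd(45,8) = 9+1+1+2+1 = 14.
Pick's theorem gives I = A − B/2 + 1 = 2863 − 14/2 + 1 = 2857.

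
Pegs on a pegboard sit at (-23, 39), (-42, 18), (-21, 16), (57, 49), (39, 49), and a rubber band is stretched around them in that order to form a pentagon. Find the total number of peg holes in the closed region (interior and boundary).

1273

By the shoelace formula, twice the signed area is |[(-23)·18 − (-42)·39] + [(-42)·16 − (-21)·18] + [(-21)·49 − 57·16] + [57·49 − 39·49] + [39·39 − (-23)·49]| = 2519, so the area is 1259.5.
Summing gcd(|Δx|,|Δy|) over the edges gives the boundary count: gcd(19,21) + gcd(21,2) + gcd(78,33) + gcd(18,0) + gcd(62,10) = 1+1+3+18+2 = 25.
Pick's theorem gives I = A − B/2 + 1 = 1259.5 − 25/2 + 1 = 1248, so the closed region contains I + B = 1248 + 25 = 1273 lattice points.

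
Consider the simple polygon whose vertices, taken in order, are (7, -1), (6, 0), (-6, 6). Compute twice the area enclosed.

The shoelace formula gives twice the area as |[7·0 − 6·(-1)] + [6·6 − (-6)·0] + [(-6)·(-1) − 7·6]| = 6, so the area is 3.

6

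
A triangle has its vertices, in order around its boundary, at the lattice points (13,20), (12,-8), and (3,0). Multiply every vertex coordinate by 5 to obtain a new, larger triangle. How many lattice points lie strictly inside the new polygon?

3221

By the shoelace formula, twice the signed area is |(13·(-8) − 12·20) + (12·0 − 3·(-8)) + (3·20 − 13·0)| = 260, so the area is 130.
Summing gcd(|Δx|,|Δy|) over the edges gives the boundary count: gcd(1,28) + gcd(9,8) + gcd(10,20) = 1+1+10 = 12.
Scaling by 5 multiplies the area by 5² = 25 (so the new area is 3250) and multiplies the boundary lattice-point count by 5, giving 60.
By Pick's theorem, the interior count of the dilated polygon is 3250 − 60/2 + 1 = 3221.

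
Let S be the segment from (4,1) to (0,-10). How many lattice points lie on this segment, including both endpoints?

The number of lattice points on a segment between lattice points is gcd(|Δx|,|Δy|) + 1 = gcd(4,11) + 1 = 1 + 1 = 2.

2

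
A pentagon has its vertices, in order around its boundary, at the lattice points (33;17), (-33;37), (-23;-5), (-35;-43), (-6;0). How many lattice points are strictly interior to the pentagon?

1623

By the shoelace formula, twice the signed area is |[33·37 − (-33)·17] + [(-33)·(-5) − (-23)·37] + [(-23)·(-43) − (-35)·(-5)] + [(-35)·0 − (-6)·(-43)] + [(-6)·17 − 33·0]| = 3252, so the area is 1626.
The number of boundary lattice points is Σ gcd(|Δx|,|Δy|) = gcd(66,20) + gcd(10,42) + gcd(12,38) + gcd(29,43) + gcd(39,17) = 2+2+2+1+1 = 8.
By Pick's theorem A = I + B/2 − 1, so I = 1626 − 8/2 + 1 = 1623.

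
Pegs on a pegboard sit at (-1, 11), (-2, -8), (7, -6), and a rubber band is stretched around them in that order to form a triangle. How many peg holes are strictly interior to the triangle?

By the shoelace formula, twice the signed area is |((-1)·(-8) − (-2)·11) + ((-2)·(-6) − 7·(-8)) + (7·11 − (-1)·(-6))| = 169, so the area is 169/2.
Along each edge there are gcd(|Δx|,|Δy|)+1 lattice points, so counting each shared vertex once the boundary has gcd(1,19) + gcd(9,2) + gcd(8,17) = 1+1+1 = 3.
By Pick's theorem A = I + B/2 − 1, so I = 169/2 − 3/2 + 1 = 84.

84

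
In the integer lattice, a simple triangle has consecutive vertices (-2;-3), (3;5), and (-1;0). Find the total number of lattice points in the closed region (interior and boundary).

6

By the shoelace formula, twice the signed area is |((-2)·5 − 3·(-3)) + (3·0 − (-1)·5) + ((-1)·(-3) − (-2)·0)| = 7, so the area is 3.5.
Summing gcd(|Δx|,|Δy|) over the edges gives the boundary count: gcd(5,8) + gcd(4,5) + gcd(1,3) = 1+1+1 = 3.
Pick's theorem gives I = A − B/2 + 1 = 3.5 − 3/2 + 1 = 3, so the closed region contains I + B = 3 + 3 = 6 lattice points.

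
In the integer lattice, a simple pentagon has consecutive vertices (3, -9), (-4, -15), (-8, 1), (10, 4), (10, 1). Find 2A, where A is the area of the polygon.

370

The shoelace formula gives twice the area as |(3·(-15) − (-4)·(-9)) + ((-4)·1 − (-8)·(-15)) + ((-8)·4 − 10·1) + (10·1 − 10·4) + (10·(-9) − 3·1)| = 370, so the area is 185.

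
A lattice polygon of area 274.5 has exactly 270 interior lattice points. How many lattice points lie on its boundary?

11

Pick's theorem gives A = I + B/2 − 1, so B = 2(A − I + 1) = 2(274.5 − 270 + 1) = 11.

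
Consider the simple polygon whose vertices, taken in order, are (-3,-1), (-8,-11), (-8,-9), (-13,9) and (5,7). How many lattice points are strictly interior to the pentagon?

142

The shoelace formula gives twice the area as |[(-3)·(-11) − (-8)·(-1)] + [(-8)·(-9) − (-8)·(-11)] + [(-8)·9 − (-13)·(-9)] + [(-13)·7 − 5·9] + [5·(-1) − (-3)·7]| = 300, so the area is 150.
Summing gcd(|Δx|,|Δy|) over the edges gives the boundary count: gcd(5,10) + gcd(0,2) + gcd(5,18) + gcd(18,2) + gcd(8,8) = 5+2+1+2+8 = 18.
By Pick's theorem A = I + B/2 − 1, so I = 150 − 18/2 + 1 = 142.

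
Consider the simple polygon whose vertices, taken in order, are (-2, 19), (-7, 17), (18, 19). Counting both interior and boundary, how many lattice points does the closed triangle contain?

32

The shoelace formula gives twice the area as |[(-2)·17 − (-7)·19] + [(-7)·19 − 18·17] + [18·19 − (-2)·19]| = 40, so the area is 20.
Summing gcd(|Δx|,|Δy|) over the edges gives the boundary count: gcd(5,2) + gcd(25,2) + gcd(20,0) = 1+1+20 = 22.
Pick's theorem gives I = A − B/2 + 1 = 20 − 22/2 + 1 = 10, so the closed region contains I + B = 10 + 22 = 32 lattice points.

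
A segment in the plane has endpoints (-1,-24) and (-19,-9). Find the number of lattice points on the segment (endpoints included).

The number of lattice points on a segment between lattice points is gcd(|Δx|,|Δy|) + 1 = gcd(18,15) + 1 = 3 + 1 = 4.

4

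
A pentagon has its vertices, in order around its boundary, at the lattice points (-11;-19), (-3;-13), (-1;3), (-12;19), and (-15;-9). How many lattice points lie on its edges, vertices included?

The number of boundary lattice points is Σ gcd(|Δx|,|Δy|) = gcd(8,6) + gcd(2,16) + gcd(11,16) + gcd(3,28) + gcd(4,10) = 2+2+1+1+2 = 8.

8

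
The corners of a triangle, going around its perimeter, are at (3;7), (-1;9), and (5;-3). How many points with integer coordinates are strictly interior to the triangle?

14

By the shoelace formula, twice the signed area is |(3·9 − (-1)·7) + ((-1)·(-3) − 5·9) + (5·7 − 3·(-3))| = 36, so the area is 18.
The number of boundary lattice points is Σ gcd(|Δx|,|Δy|) = gcd(4,2) + gcd(6,12) + gcd(2,10) = 2+6+2 = 10.
By Pick's theorem A = I + B/2 − 1, so I = 18 − 10/2 + 1 = 14.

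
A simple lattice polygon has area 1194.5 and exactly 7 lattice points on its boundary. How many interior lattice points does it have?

1192

From Pick's theorem, I = A − B/2 + 1 = 1194.5 − 7/2 + 1 = 1192.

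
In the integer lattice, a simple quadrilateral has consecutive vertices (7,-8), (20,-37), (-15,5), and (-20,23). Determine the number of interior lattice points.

Using the shoelace formula, 2A = |(7·(-37) − 20·(-8)) + (20·5 − (-15)·(-37)) + ((-15)·23 − (-20)·5) + ((-20)·(-8) − 7·23)| = 800, so the area is 400.
Summing gcd(|Δx|,|Δy|) over the edges gives the boundary count: gcd(13,29) + gcd(35,42) + gcd(5,18) + gcd(27,31) = 1+7+1+1 = 10.
Pick's theorem gives I = A − B/2 + 1 = 400 − 10/2 + 1 = 396.

396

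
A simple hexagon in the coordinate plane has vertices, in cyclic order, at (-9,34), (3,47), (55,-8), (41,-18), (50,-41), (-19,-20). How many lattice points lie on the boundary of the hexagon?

The number of boundary lattice points is Σ gcd(|Δx|,|Δy|) = gcd(12,13) + gcd(52,55) + gcd(14,10) + gcd(9,23) + gcd(69,21) + gcd(10,54) = 1+1+2+1+3+2 = 10.

10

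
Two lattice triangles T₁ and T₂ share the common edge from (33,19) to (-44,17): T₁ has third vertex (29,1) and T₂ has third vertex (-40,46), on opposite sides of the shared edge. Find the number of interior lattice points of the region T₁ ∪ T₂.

The union is the simple quadrilateral with vertices (33,19), (29,1), (-44,17), (-40,46) in order.
By the shoelace formula, twice the signed area is |(33·1 − 29·19) + (29·17 − (-44)·1) + ((-44)·46 − (-40)·17) + ((-40)·19 − 33·46)| = 3603, so the area is 3603/2.
Summing gcd(|Δx|,|Δy|) over the edges gives the boundary count: gcd(4,18) + gcd(73,16) + gcd(4,29) + gcd(73,27) = 2+1+1+1 = 5.
By Pick's theorem I = A − B/2 + 1 = 3603/2 − 5/2 + 1 = 1800.

1800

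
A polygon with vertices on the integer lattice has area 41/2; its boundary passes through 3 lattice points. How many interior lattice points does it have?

Pick's theorem A = I + B/2 − 1 rearranges to I = A − B/2 + 1 = 41/2 − 3/2 + 1 = 20.

20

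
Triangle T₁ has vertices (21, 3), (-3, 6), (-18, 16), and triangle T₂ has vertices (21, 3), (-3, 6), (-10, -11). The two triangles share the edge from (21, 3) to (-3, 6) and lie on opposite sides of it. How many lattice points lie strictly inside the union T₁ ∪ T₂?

303

The union is the simple quadrilateral with vertices (21, 3), (-18, 16), (-3, 6), (-10, -11) in order.
Using the shoelace formula, 2A = |[21·16 − (-18)·3] + [(-18)·6 − (-3)·16] + [(-3)·(-11) − (-10)·6] + [(-10)·3 − 21·(-11)]| = 624, so the area is 312.
Along each edge there are gcd(|Δx|,|Δy|)+1 lattice points, so counting each shared vertex once the boundary has gcd(39,13) + gcd(15,10) + gcd(7,17) + gcd(31,14) = 13+5+1+1 = 20.
By Pick's theorem I = A − B/2 + 1 = 312 − 20/2 + 1 = 303.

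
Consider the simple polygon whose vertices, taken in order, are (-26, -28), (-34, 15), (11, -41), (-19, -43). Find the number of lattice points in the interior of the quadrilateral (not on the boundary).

974

Using the shoelace formula, 2A = |((-26)·15 − (-34)·(-28)) + ((-34)·(-41) − 11·15) + (11·(-43) − (-19)·(-41)) + ((-19)·(-28) − (-26)·(-43))| = 1951, so the area is 1951/2.
The number of boundary lattice points is Σ gcd(|Δx|,|Δy|) = gcd(8,43) + gcd(45,56) + gcd(30,2) + gcd(7,15) = 1+1+2+1 = 5.
By Pick's theorem A = I + B/2 − 1, so I = 1951/2 − 5/2 + 1 = 974.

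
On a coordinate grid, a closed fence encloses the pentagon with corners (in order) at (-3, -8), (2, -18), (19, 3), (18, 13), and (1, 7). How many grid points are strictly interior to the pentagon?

365

The shoelace formula gives twice the area as |((-3)·(-18) − 2·(-8)) + (2·3 − 19·(-18)) + (19·13 − 18·3) + (18·7 − 1·13) + (1·(-8) − (-3)·7)| = 737, so the area is 368.5.
Along each edge there are gcd(|Δx|,|Δy|)+1 lattice points, so counting each shared vertex once the boundary has gcd(5,10) + gcd(17,21) + gcd(1,10) + gcd(17,6) + gcd(4,15) = 5+1+1+1+1 = 9.
By Pick's theorem A = I + B/2 − 1, so I = 368.5 − 9/2 + 1 = 365.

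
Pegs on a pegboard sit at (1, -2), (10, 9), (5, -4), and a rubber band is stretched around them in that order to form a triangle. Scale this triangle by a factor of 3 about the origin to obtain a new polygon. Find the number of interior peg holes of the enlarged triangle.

By the shoelace formula, twice the signed area is |(1·9 − 10·(-2)) + (10·(-4) − 5·9) + (5·(-2) − 1·(-4))| = 62, so the area is 31.
Summing gcd(|Δx|,|Δy|) over the edges gives the boundary count: gcd(9,11) + gcd(5,13) + gcd(4,2) = 1+1+2 = 4.
Scaling by 3 multiplies the area by 3² = 9 (so the new area is 279) and multiplies the boundary lattice-point count by 3, giving 12.
By Pick's theorem, the interior count of the dilated polygon is 279 − 12/2 + 1 = 274.

274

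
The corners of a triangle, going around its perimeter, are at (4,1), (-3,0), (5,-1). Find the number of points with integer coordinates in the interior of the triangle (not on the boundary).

The shoelace formula gives twice the area as |(4·0 − (-3)·1) + ((-3)·(-1) − 5·0) + (5·1 − 4·(-1))| = 15, so the area is 7.5.
Summing gcd(|Δx|,|Δy|) over the edges gives the boundary count: gcd(7,1) + gcd(8,1) + gcd(1,2) = 1+1+1 = 3.
Pick's theorem gives I = A − B/2 + 1 = 7.5 − 3/2 + 1 = 7.

7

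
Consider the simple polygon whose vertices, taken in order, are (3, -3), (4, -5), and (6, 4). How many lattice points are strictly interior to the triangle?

By the shoelace formula, twice the signed area is |(3·(-5) − 4·(-3)) + (4·4 − 6·(-5)) + (6·(-3) − 3·4)| = 13, so the area is 13/2.
Summing gcd(|Δx|,|Δy|) over the edges gives the boundary count: gcd(1,2) + gcd(2,9) + gcd(3,7) = 1+1+1 = 3.
By Pick's theorem A = I + B/2 − 1, so I = 13/2 − 3/2 + 1 = 6.

6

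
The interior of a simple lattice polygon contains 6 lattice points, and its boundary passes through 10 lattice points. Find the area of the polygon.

By Pick's theorem, A = I + B/2 − 1 = 6 + 10/2 − 1 = 10.

10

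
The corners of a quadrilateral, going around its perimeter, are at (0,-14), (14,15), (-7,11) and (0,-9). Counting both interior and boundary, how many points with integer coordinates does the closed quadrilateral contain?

264

By the shoelace formula, twice the signed area is |(0·15 − 14·(-14)) + (14·11 − (-7)·15) + ((-7)·(-9) − 0·11) + (0·(-14) − 0·(-9))| = 518, so the area is 259.
Summing gcd(|Δx|,|Δy|) over the edges gives the boundary count: gcd(14,29) + gcd(21,4) + gcd(7,20) + gcd(0,5) = 1+1+1+5 = 8.
Pick's theorem gives I = A − B/2 + 1 = 259 − 8/2 + 1 = 256, so the closed region contains I + B = 256 + 8 = 264 lattice points.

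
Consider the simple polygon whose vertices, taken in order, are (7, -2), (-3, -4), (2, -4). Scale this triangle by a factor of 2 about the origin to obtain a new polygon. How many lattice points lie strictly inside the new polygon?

13

Using the shoelace formula, 2A = |(7·(-4) − (-3)·(-2)) + ((-3)·(-4) − 2·(-4)) + (2·(-2) − 7·(-4))| = 10, so the area is 5.
Along each edge there are gcd(|Δx|,|Δy|)+1 lattice points, so counting each shared vertex once the boundary has gcd(10,2) + gcd(5,0) + gcd(5,2) = 2+5+1 = 8.
Scaling by 2 multiplies the area by 2² = 4 (so the new area is 20) and multiplies the boundary lattice-point count by 2, giving 16.
By Pick's theorem, the interior count of the dilated polygon is 20 − 16/2 + 1 = 13.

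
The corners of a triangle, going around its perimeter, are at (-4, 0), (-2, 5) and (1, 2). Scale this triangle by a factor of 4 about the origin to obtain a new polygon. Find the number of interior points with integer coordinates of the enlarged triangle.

159

By the shoelace formula, twice the signed area is |((-4)·5 − (-2)·0) + ((-2)·2 − 1·5) + (1·0 − (-4)·2)| = 21, so the area is 10.5.
The number of boundary lattice points is Σ gcd(|Δx|,|Δy|) = gcd(2,5) + gcd(3,3) + gcd(5,2) = 1+3+1 = 5.
Scaling by 4 multiplies the area by 4² = 16 (so the new area is 168) and multiplies the boundary lattice-point count by 4, giving 20.
By Pick's theorem, the interior count of the dilated polygon is 168 − 20/2 + 1 = 159.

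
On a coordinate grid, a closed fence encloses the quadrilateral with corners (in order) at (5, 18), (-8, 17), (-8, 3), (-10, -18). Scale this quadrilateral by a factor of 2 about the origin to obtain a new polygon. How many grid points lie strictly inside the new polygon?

The shoelace formula gives twice the area as |(5·17 − (-8)·18) + ((-8)·3 − (-8)·17) + ((-8)·(-18) − (-10)·3) + ((-10)·18 − 5·(-18))| = 425, so the area is 212.5.
Summing gcd(|Δx|,|Δy|) over the edges gives the boundary count: gcd(13,1) + gcd(0,14) + gcd(2,21) + gcd(15,36) = 1+14+1+3 = 19.
Scaling by 2 multiplies the area by 2² = 4 (so the new area is 850) and multiplies the boundary lattice-point count by 2, giving 38.
By Pick's theorem, the interior count of the dilated polygon is 850 − 38/2 + 1 = 832.

832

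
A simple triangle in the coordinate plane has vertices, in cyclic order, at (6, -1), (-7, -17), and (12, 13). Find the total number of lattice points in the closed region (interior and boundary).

The shoelace formula gives twice the area as |[6·(-17) − (-7)·(-1)] + [(-7)·13 − 12·(-17)] + [12·(-1) − 6·13]| = 86, so the area is 43.
Along each edge there are gcd(|Δx|,|Δy|)+1 lattice points, so counting each shared vertex once the boundary has gcd(13,16) + gcd(19,30) + gcd(6,14) = 1+1+2 = 4.
Pick's theorem gives I = A − B/2 + 1 = 43 − 4/2 + 1 = 42, so the closed region contains I + B = 42 + 4 = 46 lattice points.

46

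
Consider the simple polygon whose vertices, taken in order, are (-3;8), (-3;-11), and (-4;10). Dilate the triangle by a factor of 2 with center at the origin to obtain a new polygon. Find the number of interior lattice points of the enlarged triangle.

Using the shoelace formula, 2A = |((-3)·(-11) − (-3)·8) + ((-3)·10 − (-4)·(-11)) + ((-4)·8 − (-3)·10)| = 19, so the area is 19/2.
Summing gcd(|Δx|,|Δy|) over the edges gives the boundary count: gcd(0,19) + gcd(1,21) + gcd(1,2) = 19+1+1 = 21.
Scaling by 2 multiplies the area by 2² = 4 (so the new area is 38) and multiplies the boundary lattice-point count by 2, giving 42.
By Pick's theorem, the interior count of the dilated polygon is 38 − 42/2 + 1 = 18.

18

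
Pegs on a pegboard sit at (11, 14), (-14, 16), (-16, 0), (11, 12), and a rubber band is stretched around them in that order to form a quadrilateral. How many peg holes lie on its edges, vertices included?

Summing gcd(|Δx|,|Δy|) over the edges gives the boundary count: gcd(25,2) + gcd(2,16) + gcd(27,12) + gcd(0,2) = 1+2+3+2 = 8.

8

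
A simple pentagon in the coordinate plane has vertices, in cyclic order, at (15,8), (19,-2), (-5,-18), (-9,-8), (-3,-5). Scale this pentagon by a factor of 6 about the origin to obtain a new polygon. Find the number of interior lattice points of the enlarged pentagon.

The shoelace formula gives twice the area as |(15·(-2) − 19·8) + (19·(-18) − (-5)·(-2)) + ((-5)·(-8) − (-9)·(-18)) + ((-9)·(-5) − (-3)·(-8)) + ((-3)·8 − 15·(-5))| = 584, so the area is 292.
The number of boundary lattice points is Σ gcd(|Δx|,|Δy|) = gcd(4,10) + gcd(24,16) + gcd(4,10) + gcd(6,3) + gcd(18,13) = 2+8+2+3+1 = 16.
Scaling by 6 multiplies the area by 6² = 36 (so the new area is 10512) and multiplies the boundary lattice-point count by 6, giving 96.
By Pick's theorem, the interior count of the dilated polygon is 10512 − 96/2 + 1 = 10465.

10465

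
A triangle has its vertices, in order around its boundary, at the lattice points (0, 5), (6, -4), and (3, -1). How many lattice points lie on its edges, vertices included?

The number of boundary lattice points is Σ gcd(|Δx|,|Δy|) = gcd(6,9) + gcd(3,3) + gcd(3,6) = 3+3+3 = 9.

9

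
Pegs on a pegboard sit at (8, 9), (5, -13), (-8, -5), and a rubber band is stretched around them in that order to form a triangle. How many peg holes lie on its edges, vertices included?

Summing gcd(|Δx|,|Δy|) over the edges gives the boundary count: gcd(3,22) + gcd(13,8) + gcd(16,14) = 1+1+2 = 4.

4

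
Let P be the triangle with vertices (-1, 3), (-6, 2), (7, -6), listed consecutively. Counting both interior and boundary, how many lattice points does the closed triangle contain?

By the shoelace formula, twice the signed area is |[(-1)·2 − (-6)·3] + [(-6)·(-6) − 7·2] + [7·3 − (-1)·(-6)]| = 53, so the area is 26.5.
Along each edge there are gcd(|Δx|,|Δy|)+1 lattice points, so counting each shared vertex once the boundary has gcd(5,1) + gcd(13,8) + gcd(8,9) = 1+1+1 = 3.
Pick's theorem gives I = A − B/2 + 1 = 26.5 − 3/2 + 1 = 26, so the closed region contains I + B = 26 + 3 = 29 lattice points.

29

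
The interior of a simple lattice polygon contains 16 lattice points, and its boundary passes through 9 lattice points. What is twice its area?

Pick's theorem states A = I + B/2 − 1, so A = 16 + 9/2 − 1 = 39/2.
Hence 2A = 39.

39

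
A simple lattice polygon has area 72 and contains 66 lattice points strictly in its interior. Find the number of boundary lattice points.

14

Pick's theorem gives A = I + B/2 − 1, so B = 2(A − I + 1) = 2(72 − 66 + 1) = 14.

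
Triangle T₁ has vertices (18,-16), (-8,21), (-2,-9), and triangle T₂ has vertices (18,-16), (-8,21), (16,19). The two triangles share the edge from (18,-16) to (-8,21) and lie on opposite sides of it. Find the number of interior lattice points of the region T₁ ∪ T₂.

The union is the simple quadrilateral with vertices (18,-16), (-2,-9), (-8,21), (16,19) in order.
The shoelace formula gives twice the area as |[18·(-9) − (-2)·(-16)] + [(-2)·21 − (-8)·(-9)] + [(-8)·19 − 16·21] + [16·(-16) − 18·19]| = 1394, so the area is 697.
The number of boundary lattice points is Σ gcd(|Δx|,|Δy|) = gcd(20,7) + gcd(6,30) + gcd(24,2) + gcd(2,35) = 1+6+2+1 = 10.
By Pick's theorem I = A − B/2 + 1 = 697 − 10/2 + 1 = 693.

693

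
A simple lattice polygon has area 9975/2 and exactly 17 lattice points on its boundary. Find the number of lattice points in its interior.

4980

From Pick's theorem, I = A − B/2 + 1 = 9975/2 − 17/2 + 1 = 4980.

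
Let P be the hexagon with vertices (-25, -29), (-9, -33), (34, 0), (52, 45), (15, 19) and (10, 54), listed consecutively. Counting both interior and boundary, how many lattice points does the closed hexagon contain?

Using the shoelace formula, 2A = |((-25)·(-33) − (-9)·(-29)) + ((-9)·0 − 34·(-33)) + (34·45 − 52·0) + (52·19 − 15·45) + (15·54 − 10·19) + (10·(-29) − (-25)·54)| = 5209, so the area is 5209/2.
Along each edge there are gcd(|Δx|,|Δy|)+1 lattice points, so counting each shared vertex once the boundary has gcd(16,4) + gcd(43,33) + gcd(18,45) + gcd(37,26) + gcd(5,35) + gcd(35,83) = 4+1+9+1+5+1 = 21.
Pick's theorem gives I = A − B/2 + 1 = 5209/2 − 21/2 + 1 = 2595, so the closed region contains I + B = 2595 + 21 = 2616 lattice points.

2616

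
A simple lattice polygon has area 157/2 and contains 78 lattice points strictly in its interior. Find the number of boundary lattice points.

Pick's theorem gives A = I + B/2 − 1, so B = 2(A − I + 1) = 2(157/2 − 78 + 1) = 3.

3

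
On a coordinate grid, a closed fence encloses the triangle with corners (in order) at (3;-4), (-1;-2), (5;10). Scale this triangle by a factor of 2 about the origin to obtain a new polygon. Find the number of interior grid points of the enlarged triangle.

111

By the shoelace formula, twice the signed area is |[3·(-2) − (-1)·(-4)] + [(-1)·10 − 5·(-2)] + [5·(-4) − 3·10]| = 60, so the area is 30.
Along each edge there are gcd(|Δx|,|Δy|)+1 lattice points, so counting each shared vertex once the boundary has gcd(4,2) + gcd(6,12) + gcd(2,14) = 2+6+2 = 10.
Scaling by 2 multiplies the area by 2² = 4 (so the new area is 120) and multiplies the boundary lattice-point count by 2, giving 20.
By Pick's theorem, the interior count of the dilated polygon is 120 − 20/2 + 1 = 111.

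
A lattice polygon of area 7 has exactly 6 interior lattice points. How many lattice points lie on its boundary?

Pick's theorem gives A = I + B/2 − 1, so B = 2(A − I + 1) = 2(7 − 6 + 1) = 4.

4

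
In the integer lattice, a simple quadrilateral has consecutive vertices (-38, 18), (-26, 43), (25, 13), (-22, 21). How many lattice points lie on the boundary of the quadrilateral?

The number of boundary lattice points is Σ gcd(|Δx|,|Δy|) = gcd(12,25) + gcd(51,30) + gcd(47,8) + gcd(16,3) = 1+3+1+1 = 6.

6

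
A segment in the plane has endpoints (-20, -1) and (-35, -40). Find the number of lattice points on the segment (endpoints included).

4

The number of lattice points on a segment between lattice points is gcd(|Δx|,|Δy|) + 1 = gcd(15,39) + 1 = 3 + 1 = 4.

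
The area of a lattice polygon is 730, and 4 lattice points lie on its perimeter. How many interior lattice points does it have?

729

Pick's theorem A = I + B/2 − 1 rearranges to I = A − B/2 + 1 = 730 − 4/2 + 1 = 729.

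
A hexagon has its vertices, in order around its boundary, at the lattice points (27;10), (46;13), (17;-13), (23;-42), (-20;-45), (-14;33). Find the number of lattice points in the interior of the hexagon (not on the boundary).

2765

By the shoelace formula, twice the signed area is |[27·13 − 46·10] + [46·(-13) − 17·13] + [17·(-42) − 23·(-13)] + [23·(-45) − (-20)·(-42)] + [(-20)·33 − (-14)·(-45)] + [(-14)·10 − 27·33]| = 5539, so the area is 5539/2.
The number of boundary lattice points is Σ gcd(|Δx|,|Δy|) = gcd(19,3) + gcd(29,26) + gcd(6,29) + gcd(43,3) + gcd(6,78) + gcd(41,23) = 1+1+1+1+6+1 = 11.
Pick's theorem gives I = A − B/2 + 1 = 5539/2 − 11/2 + 1 = 2765.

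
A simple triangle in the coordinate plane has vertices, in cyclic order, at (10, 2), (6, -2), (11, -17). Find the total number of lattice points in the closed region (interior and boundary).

By the shoelace formula, twice the signed area is |(10·(-2) − 6·2) + (6·(-17) − 11·(-2)) + (11·2 − 10·(-17))| = 80, so the area is 40.
Summing gcd(|Δx|,|Δy|) over the edges gives the boundary count: gcd(4,4) + gcd(5,15) + gcd(1,19) = 4+5+1 = 10.
Pick's theorem gives I = A − B/2 + 1 = 40 − 10/2 + 1 = 36, so the closed region contains I + B = 36 + 10 = 46 lattice points.

46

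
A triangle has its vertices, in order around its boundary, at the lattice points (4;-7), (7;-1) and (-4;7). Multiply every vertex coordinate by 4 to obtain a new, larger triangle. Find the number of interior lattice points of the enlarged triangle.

709

The shoelace formula gives twice the area as |(4·(-1) − 7·(-7)) + (7·7 − (-4)·(-1)) + ((-4)·(-7) − 4·7)| = 90, so the area is 45.
Summing gcd(|Δx|,|Δy|) over the edges gives the boundary count: gcd(3,6) + gcd(11,8) + gcd(8,14) = 3+1+2 = 6.
Scaling by 4 multiplies the area by 4² = 16 (so the new area is 720) and multiplies the boundary lattice-point count by 4, giving 24.
By Pick's theorem, the interior count of the dilated polygon is 720 − 24/2 + 1 = 709.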